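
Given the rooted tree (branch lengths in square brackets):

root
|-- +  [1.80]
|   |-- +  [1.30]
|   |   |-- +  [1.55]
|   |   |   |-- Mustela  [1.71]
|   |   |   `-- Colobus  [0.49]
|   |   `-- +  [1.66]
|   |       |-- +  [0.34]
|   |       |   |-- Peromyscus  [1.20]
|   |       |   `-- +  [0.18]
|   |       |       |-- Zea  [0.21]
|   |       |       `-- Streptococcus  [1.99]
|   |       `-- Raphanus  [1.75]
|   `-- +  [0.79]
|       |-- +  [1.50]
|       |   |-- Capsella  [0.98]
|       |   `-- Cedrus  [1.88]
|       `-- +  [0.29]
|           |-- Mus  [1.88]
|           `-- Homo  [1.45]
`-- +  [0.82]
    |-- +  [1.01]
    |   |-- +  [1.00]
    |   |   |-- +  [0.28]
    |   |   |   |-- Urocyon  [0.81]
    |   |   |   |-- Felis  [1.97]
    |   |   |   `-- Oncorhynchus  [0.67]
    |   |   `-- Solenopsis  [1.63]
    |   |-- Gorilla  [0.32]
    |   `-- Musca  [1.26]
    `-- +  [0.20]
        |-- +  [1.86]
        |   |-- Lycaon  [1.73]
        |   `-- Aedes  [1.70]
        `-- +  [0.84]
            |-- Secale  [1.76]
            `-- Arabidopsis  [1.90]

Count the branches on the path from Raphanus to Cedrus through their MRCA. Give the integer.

The MRCA of Raphanus and Cedrus is the node subtending (((Mustela,Colobus),((Peromyscus,(Zea,Streptococcus)),Raphanus)),((Capsella,Cedrus),(Mus,Homo))).
From Raphanus up to that node: 3 branches. From Cedrus up to the same node: 3 branches. Total: 3 + 3 = 6.

6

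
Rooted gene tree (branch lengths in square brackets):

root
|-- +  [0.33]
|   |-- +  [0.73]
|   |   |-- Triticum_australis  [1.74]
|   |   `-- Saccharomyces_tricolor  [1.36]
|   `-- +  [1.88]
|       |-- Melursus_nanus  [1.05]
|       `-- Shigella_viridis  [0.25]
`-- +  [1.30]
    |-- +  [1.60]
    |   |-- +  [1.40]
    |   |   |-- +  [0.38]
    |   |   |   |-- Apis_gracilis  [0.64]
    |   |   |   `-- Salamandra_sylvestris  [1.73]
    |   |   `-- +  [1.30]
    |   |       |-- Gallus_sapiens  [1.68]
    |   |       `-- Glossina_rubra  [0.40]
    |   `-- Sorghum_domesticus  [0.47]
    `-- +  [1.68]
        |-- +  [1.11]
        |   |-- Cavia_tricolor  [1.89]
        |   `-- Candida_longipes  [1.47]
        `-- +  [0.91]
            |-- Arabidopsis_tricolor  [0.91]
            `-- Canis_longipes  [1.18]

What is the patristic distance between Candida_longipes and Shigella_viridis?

8.02

The path runs Candida_longipes → … → MRCA → … → Shigella_viridis; the MRCA is the root of the tree.
Branch lengths along that path: 1.47 + 1.11 + 1.68 + 1.30 + 0.33 + 1.88 + 0.25 = 8.02.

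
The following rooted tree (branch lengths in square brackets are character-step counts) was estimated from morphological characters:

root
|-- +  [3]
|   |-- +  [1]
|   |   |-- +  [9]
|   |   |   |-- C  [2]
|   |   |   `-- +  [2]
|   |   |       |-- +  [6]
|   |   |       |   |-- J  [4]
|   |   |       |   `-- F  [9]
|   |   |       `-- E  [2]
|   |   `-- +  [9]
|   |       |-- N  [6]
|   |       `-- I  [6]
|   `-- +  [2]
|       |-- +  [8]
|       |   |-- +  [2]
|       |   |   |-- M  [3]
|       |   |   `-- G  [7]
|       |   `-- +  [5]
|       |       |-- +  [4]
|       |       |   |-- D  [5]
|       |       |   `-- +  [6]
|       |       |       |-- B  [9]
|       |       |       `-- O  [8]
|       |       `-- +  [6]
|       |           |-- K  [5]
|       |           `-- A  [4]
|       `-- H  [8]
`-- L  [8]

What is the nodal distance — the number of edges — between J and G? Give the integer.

The MRCA of J and G is the node subtending (((C,((J,F),E)),(N,I)),(((M,G),((D,(B,O)),(K,A))),H)).
From J up to that node: 5 branches. From G up to the same node: 4 branches. Total: 5 + 4 = 9.

9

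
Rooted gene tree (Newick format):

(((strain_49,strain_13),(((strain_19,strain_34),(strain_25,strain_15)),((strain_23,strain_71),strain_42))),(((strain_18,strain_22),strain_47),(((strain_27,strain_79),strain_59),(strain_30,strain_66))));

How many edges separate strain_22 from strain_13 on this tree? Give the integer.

7

The MRCA of strain_22 and strain_13 is the root of the tree.
From strain_22 up to that node: 4 branches. From strain_13 up to the same node: 3 branches. Total: 4 + 3 = 7.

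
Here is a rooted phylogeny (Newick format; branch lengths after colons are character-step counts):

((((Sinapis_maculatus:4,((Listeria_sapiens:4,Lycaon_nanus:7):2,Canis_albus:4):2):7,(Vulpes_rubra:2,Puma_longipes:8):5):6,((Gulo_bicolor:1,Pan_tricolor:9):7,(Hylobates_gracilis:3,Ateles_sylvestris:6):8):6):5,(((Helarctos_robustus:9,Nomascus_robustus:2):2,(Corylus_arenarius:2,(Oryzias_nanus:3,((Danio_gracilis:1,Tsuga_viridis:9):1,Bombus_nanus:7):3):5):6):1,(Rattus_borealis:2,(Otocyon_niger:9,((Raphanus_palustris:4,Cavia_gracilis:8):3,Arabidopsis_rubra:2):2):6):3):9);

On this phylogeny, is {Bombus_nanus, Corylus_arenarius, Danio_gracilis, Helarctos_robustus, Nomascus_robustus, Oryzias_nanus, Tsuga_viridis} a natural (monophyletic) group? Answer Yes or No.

Yes

The most recent common ancestor of these taxa subtends ((Helarctos_robustus,Nomascus_robustus),(Corylus_arenarius,(Oryzias_nanus,((Danio_gracilis,Tsuga_viridis),Bombus_nanus)))).
That clade has exactly 7 tips — every listed taxon and nothing else — so the group is monophyletic.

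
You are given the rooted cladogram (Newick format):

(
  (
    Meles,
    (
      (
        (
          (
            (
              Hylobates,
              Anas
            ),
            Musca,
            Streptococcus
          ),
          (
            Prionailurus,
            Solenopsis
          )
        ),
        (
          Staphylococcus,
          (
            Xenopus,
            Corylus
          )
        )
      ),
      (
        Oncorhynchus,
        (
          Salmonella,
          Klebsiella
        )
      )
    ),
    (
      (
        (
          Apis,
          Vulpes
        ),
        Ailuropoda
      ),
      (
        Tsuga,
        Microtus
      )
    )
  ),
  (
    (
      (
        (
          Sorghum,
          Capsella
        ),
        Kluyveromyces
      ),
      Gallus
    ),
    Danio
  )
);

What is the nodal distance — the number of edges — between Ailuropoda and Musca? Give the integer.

The MRCA of Ailuropoda and Musca is the node subtending (Meles,(((((Hylobates,Anas),Musca,Streptococcus),(Prionailurus,Solenopsis)),(Staphylococcus,(Xenopus,Corylus))),(Oncorhynchus,(Salmonella,Klebsiella))),(((Apis,Vulpes),Ailuropoda),(Tsuga,Microtus))).
From Ailuropoda up to that node: 3 branches. From Musca up to the same node: 5 branches. Total: 3 + 5 = 8.

8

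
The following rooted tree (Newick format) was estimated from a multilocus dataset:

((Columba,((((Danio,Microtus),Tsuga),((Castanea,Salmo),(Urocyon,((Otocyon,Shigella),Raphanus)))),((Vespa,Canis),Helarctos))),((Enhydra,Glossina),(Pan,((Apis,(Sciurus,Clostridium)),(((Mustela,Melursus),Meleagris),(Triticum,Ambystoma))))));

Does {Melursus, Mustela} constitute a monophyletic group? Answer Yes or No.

Yes

The most recent common ancestor of these taxa subtends (Mustela,Melursus).
That clade has exactly 2 tips — every listed taxon and nothing else — so the group is monophyletic.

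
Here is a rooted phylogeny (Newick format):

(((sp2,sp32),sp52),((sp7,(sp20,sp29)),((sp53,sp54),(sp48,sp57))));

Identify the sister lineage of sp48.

sp57

sp48 attaches to the tree at the node subtending (sp48,sp57).
The other lineage descending from that same node — the sister group — is the single tip sp57.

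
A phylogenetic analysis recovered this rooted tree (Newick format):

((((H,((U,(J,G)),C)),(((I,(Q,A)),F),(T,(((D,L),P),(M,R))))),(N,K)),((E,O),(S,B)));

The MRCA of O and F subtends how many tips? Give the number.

21

The MRCA of O and F is the root, so the clade is the entire tree.
That clade contains 21 terminal taxa: A, B, C, D, E, F, G, H, I, J, K, L, M, N, O, P, Q, R, S, T, U.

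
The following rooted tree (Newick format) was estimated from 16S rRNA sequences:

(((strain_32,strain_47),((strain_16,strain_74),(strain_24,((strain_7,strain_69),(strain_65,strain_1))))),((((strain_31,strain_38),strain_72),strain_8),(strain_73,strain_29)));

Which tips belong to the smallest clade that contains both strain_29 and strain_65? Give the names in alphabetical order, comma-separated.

strain_1, strain_16, strain_24, strain_29, strain_31, strain_32, strain_38, strain_47, strain_65, strain_69, strain_7, strain_72, strain_73, strain_74, strain_8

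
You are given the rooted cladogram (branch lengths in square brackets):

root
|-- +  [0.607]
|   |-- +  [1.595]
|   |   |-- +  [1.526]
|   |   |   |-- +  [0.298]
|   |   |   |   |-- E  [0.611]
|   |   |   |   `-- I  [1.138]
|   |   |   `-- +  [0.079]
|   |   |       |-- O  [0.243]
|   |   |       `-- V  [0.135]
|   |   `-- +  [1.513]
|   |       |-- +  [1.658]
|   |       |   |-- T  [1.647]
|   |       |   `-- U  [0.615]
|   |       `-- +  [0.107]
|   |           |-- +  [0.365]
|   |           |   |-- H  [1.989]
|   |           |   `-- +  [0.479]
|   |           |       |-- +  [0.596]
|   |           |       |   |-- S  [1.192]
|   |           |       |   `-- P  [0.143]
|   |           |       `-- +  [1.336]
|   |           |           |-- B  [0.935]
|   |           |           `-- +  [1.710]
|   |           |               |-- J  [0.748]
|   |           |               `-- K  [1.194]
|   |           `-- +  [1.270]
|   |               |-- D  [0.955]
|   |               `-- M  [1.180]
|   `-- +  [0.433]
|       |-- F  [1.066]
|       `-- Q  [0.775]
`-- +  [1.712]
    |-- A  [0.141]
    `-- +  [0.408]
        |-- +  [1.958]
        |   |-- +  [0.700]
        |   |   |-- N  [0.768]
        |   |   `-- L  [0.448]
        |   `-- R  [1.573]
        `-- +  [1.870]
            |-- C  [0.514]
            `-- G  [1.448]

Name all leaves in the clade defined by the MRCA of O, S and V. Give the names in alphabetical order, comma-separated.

Tracing O: it sits inside (O,V).
Tracing S: it sits inside (S,P).
Tracing V: it sits inside (O,V).
The smallest clade enclosing all 3 is (((E,I),(O,V)),((T,U),((H,((S,P),(B,(J,K)))),(D,M)))); the answer is its 14 terminal taxa in alphabetical order.

B, D, E, H, I, J, K, M, O, P, S, T, U, V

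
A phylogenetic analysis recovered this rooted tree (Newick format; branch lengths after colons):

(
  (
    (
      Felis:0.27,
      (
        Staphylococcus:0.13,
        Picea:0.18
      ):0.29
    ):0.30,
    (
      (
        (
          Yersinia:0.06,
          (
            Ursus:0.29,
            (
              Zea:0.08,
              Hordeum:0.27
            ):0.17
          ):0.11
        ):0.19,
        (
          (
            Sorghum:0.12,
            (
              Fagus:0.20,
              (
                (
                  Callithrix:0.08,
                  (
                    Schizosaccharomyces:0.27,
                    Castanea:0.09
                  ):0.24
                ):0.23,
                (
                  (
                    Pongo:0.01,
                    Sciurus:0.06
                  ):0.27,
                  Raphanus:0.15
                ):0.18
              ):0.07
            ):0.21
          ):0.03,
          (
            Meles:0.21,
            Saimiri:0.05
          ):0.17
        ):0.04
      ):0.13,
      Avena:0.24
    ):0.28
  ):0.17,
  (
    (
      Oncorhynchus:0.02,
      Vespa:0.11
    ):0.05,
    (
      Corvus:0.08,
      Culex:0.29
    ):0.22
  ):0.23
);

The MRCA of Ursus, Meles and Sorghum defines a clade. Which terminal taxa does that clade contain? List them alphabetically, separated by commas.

Callithrix, Castanea, Fagus, Hordeum, Meles, Pongo, Raphanus, Saimiri, Schizosaccharomyces, Sciurus, Sorghum, Ursus, Yersinia, Zea

Tracing Ursus: it sits inside (Ursus,(Zea,Hordeum)).
Tracing Meles: it sits inside (Meles,Saimiri).
Tracing Sorghum: it sits inside (Sorghum,(Fagus,((Callithrix,(Schizosaccharomyces,Castanea)),((Pongo,Sciurus),Raphanus)))).
The smallest clade enclosing all 3 is ((Yersinia,(Ursus,(Zea,Hordeum))),((Sorghum,(Fagus,((Callithrix,(Schizosaccharomyces,Castanea)),((Pongo,Sciurus),Raphanus)))),(Meles,Saimiri))); the answer is its 14 terminal taxa in alphabetical order.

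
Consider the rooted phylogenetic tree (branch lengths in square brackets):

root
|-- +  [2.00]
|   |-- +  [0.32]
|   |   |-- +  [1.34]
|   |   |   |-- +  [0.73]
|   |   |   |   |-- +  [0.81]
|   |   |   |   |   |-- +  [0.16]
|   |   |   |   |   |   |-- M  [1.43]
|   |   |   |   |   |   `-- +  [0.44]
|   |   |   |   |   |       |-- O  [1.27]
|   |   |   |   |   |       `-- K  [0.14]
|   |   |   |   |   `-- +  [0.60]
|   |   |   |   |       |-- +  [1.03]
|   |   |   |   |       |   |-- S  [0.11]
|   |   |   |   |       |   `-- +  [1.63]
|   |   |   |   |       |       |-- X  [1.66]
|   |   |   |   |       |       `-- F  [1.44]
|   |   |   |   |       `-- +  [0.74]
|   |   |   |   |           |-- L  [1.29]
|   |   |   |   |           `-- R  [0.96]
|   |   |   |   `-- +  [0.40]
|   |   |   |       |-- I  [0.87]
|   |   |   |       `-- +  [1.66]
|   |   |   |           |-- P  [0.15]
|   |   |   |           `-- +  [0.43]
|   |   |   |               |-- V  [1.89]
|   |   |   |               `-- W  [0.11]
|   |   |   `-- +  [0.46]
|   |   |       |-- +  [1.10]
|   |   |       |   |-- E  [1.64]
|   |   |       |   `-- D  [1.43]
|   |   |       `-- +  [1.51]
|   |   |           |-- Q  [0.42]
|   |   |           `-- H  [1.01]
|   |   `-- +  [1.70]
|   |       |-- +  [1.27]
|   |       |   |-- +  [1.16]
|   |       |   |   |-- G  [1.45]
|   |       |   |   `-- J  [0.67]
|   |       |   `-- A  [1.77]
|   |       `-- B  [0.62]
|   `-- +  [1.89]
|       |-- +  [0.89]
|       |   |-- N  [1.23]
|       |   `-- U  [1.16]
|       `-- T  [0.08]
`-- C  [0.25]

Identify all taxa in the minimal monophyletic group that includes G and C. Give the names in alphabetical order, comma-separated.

Tracing G: it sits inside (G,J).
Tracing C: it attaches directly to the root.
The smallest clade enclosing both is the whole tree (their MRCA is the root), so the answer is all 24 tips in alphabetical order.

A, B, C, D, E, F, G, H, I, J, K, L, M, N, O, P, Q, R, S, T, U, V, W, X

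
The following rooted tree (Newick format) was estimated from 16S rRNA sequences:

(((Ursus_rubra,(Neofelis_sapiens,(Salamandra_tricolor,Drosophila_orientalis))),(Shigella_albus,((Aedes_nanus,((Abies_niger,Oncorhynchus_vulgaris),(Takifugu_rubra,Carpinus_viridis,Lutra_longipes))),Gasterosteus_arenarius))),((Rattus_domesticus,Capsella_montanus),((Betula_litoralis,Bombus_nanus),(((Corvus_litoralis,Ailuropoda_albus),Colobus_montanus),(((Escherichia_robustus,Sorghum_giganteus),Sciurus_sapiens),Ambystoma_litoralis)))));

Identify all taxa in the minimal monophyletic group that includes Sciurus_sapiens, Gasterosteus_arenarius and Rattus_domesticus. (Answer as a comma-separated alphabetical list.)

Abies_niger, Aedes_nanus, Ailuropoda_albus, Ambystoma_litoralis, Betula_litoralis, Bombus_nanus, Capsella_montanus, Carpinus_viridis, Colobus_montanus, Corvus_litoralis, Drosophila_orientalis, Escherichia_robustus, Gasterosteus_arenarius, Lutra_longipes, Neofelis_sapiens, Oncorhynchus_vulgaris, Rattus_domesticus, Salamandra_tricolor, Sciurus_sapiens, Shigella_albus, Sorghum_giganteus, Takifugu_rubra, Ursus_rubra

Tracing Sciurus_sapiens: it sits inside ((Escherichia_robustus,Sorghum_giganteus),Sciurus_sapiens).
Tracing Gasterosteus_arenarius: it sits inside ((Aedes_nanus,((Abies_niger,Oncorhynchus_vulgaris),(Takifugu_rubra,Carpinus_viridis,Lutra_longipes))),Gasterosteus_arenarius).
Tracing Rattus_domesticus: it sits inside (Rattus_domesticus,Capsella_montanus).
The smallest clade enclosing all 3 is the whole tree (their MRCA is the root), so the answer is all 23 tips in alphabetical order.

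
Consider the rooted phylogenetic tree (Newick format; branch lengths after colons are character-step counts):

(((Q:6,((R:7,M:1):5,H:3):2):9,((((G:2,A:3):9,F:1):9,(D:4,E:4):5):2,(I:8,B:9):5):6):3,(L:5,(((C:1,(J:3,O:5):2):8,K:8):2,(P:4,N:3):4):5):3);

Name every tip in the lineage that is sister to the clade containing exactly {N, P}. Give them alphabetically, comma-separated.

C, J, K, O

The clade containing exactly {N, P} attaches to the tree at the node subtending (((C,(J,O)),K),(P,N)).
The other lineage descending from that same node — the sister group — is ((C,(J,O)),K); its 4 tips in alphabetical order are the answer.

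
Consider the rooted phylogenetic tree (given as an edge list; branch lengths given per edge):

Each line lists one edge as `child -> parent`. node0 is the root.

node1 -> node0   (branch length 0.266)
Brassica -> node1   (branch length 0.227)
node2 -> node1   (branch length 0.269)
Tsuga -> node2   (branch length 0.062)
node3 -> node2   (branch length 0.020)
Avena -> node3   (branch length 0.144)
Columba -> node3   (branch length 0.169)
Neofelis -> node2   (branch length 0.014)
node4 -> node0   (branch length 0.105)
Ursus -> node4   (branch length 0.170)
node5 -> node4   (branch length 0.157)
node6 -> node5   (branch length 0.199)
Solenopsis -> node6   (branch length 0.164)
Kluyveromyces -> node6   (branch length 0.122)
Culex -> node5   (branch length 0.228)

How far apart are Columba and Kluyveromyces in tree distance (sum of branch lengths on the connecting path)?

The path runs Columba → … → MRCA → … → Kluyveromyces; the MRCA is the root of the tree.
Branch lengths along that path: 0.169 + 0.020 + 0.269 + 0.266 + 0.105 + 0.157 + 0.199 + 0.122 = 1.307.

1.307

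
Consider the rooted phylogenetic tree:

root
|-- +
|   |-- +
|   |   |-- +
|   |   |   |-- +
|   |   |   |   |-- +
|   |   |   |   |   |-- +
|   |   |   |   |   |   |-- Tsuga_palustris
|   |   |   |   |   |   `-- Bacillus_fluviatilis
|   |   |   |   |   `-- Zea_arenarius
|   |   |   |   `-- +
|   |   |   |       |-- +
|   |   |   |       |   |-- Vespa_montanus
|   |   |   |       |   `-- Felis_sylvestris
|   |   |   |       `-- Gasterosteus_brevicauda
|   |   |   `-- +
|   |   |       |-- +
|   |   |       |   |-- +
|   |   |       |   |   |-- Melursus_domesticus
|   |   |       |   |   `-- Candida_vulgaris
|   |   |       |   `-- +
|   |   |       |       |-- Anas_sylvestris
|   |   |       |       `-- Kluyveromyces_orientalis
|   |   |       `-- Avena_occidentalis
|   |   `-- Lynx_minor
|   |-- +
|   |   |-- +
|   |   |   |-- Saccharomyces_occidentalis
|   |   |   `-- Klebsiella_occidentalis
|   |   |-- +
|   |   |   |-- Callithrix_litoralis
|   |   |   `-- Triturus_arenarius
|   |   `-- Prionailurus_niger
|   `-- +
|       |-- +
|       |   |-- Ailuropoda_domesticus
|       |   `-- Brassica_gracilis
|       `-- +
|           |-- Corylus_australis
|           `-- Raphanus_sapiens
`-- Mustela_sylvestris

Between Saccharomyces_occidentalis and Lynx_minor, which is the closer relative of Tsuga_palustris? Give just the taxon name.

Lynx_minor

The MRCA of Tsuga_palustris and Lynx_minor subtends (((((Tsuga_palustris,Bacillus_fluviatilis),Zea_arenarius),((Vespa_montanus,Felis_sylvestris),Gasterosteus_brevicauda)),(((Melursus_domesticus,Candida_vulgaris),(Anas_sylvestris,Kluyveromyces_orientalis)),Avena_occidentalis)),Lynx_minor) (12 taxa).
The MRCA of Tsuga_palustris and Saccharomyces_occidentalis subtends ((((((Tsuga_palustris,Bacillus_fluviatilis),Zea_arenarius),((Vespa_montanus,Felis_sylvestris),Gasterosteus_brevicauda)),(((Melursus_domesticus,Candida_vulgaris),(Anas_sylvestris,Kluyveromyces_orientalis)),Avena_occidentalis)),Lynx_minor),((Saccharomyces_occidentalis,Klebsiella_occidentalis),(Callithrix_litoralis,Triturus_arenarius),Prionailurus_niger),((Ailuropoda_domesticus,Brassica_gracilis),(Corylus_australis,Raphanus_sapiens))) (21 taxa).
The first is nested inside the second, so Tsuga_palustris shares a more recent common ancestor with Lynx_minor.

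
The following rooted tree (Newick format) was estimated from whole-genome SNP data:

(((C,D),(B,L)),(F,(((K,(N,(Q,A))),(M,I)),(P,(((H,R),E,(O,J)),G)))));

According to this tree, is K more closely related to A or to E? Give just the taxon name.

A

The MRCA of K and A subtends (K,(N,(Q,A))) (4 taxa).
The MRCA of K and E subtends (((K,(N,(Q,A))),(M,I)),(P,(((H,R),E,(O,J)),G))) (13 taxa).
The first is nested inside the second, so K shares a more recent common ancestor with A.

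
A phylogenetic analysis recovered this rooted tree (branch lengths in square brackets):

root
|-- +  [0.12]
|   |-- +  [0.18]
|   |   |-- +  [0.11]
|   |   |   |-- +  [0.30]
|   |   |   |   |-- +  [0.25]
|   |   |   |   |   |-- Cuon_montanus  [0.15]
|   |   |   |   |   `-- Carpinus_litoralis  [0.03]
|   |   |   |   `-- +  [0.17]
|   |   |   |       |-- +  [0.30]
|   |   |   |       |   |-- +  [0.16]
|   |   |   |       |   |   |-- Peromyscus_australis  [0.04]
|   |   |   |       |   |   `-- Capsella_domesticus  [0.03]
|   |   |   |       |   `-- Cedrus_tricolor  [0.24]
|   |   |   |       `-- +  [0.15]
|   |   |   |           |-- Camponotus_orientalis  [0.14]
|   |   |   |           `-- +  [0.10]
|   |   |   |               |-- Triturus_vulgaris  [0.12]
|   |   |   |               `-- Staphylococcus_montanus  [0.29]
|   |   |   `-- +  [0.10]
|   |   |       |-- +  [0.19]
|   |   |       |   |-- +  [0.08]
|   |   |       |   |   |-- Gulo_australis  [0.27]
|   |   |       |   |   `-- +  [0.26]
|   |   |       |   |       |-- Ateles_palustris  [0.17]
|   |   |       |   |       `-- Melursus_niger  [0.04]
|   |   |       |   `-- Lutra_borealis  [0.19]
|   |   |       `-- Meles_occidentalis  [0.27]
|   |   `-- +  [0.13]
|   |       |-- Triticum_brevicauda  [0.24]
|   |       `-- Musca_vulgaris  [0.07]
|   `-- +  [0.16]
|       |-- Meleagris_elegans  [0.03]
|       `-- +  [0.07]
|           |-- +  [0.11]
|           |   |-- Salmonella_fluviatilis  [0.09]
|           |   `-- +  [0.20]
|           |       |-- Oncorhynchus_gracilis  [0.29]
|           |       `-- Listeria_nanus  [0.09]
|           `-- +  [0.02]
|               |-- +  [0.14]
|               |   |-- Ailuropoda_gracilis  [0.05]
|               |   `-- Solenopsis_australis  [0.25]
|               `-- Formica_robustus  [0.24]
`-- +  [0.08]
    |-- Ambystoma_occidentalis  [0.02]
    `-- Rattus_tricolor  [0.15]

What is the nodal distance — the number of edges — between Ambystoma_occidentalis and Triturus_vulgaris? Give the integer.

The MRCA of Ambystoma_occidentalis and Triturus_vulgaris is the root of the tree.
From Ambystoma_occidentalis up to that node: 2 branches. From Triturus_vulgaris up to the same node: 8 branches. Total: 2 + 8 = 10.

10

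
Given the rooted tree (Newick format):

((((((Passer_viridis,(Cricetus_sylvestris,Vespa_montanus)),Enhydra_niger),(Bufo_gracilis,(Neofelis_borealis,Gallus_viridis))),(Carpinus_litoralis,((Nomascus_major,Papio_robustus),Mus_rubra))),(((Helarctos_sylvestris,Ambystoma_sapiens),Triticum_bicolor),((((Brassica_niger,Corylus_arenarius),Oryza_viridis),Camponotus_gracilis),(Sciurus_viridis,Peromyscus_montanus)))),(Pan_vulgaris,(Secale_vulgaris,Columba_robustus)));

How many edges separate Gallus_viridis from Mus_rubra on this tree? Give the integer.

The MRCA of Gallus_viridis and Mus_rubra is the node subtending ((((Passer_viridis,(Cricetus_sylvestris,Vespa_montanus)),Enhydra_niger),(Bufo_gracilis,(Neofelis_borealis,Gallus_viridis))),(Carpinus_litoralis,((Nomascus_major,Papio_robustus),Mus_rubra))).
From Gallus_viridis up to that node: 4 branches. From Mus_rubra up to the same node: 3 branches. Total: 4 + 3 = 7.

7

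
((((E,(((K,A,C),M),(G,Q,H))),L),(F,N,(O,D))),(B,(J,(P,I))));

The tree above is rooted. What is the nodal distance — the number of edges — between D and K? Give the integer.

The MRCA of D and K is the node subtending (((E,(((K,A,C),M),(G,Q,H))),L),(F,N,(O,D))).
From D up to that node: 3 branches. From K up to the same node: 6 branches. Total: 3 + 6 = 9.

9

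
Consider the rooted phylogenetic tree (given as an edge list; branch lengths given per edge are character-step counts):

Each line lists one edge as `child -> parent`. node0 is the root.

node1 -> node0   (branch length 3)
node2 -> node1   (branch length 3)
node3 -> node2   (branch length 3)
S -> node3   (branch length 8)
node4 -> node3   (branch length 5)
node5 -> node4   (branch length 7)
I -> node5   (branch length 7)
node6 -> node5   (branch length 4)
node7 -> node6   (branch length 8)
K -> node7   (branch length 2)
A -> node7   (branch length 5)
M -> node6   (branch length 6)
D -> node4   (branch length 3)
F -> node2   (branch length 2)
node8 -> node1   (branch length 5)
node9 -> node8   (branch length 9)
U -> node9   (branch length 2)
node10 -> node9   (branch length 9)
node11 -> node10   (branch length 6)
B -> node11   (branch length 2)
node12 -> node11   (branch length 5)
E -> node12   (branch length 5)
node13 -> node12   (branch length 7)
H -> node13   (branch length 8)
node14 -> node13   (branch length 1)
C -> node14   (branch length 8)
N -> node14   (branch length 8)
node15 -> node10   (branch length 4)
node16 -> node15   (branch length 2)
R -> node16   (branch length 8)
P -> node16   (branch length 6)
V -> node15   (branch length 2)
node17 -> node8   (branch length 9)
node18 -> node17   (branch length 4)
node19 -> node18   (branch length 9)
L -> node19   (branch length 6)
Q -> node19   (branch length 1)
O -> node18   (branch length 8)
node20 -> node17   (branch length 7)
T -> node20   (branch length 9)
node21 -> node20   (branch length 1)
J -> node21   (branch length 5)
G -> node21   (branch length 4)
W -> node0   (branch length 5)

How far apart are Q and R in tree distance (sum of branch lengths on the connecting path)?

55

The path runs Q → … → MRCA → … → R; the MRCA is the node subtending ((U,((B,(E,(H,(C,N)))),((R,P),V))),(((L,Q),O),(T,(J,G)))).
Branch lengths along that path: 1 + 9 + 4 + 9 + 9 + 9 + 4 + 2 + 8 = 55.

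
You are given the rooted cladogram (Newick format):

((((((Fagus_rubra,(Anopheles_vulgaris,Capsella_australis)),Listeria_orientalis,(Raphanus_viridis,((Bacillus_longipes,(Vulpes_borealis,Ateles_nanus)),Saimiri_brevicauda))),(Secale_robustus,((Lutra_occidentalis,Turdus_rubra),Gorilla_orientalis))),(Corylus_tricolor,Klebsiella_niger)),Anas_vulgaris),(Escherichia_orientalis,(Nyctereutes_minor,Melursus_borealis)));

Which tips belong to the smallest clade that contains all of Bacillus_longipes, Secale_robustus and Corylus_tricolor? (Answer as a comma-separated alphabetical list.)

Tracing Bacillus_longipes: it sits inside (Bacillus_longipes,(Vulpes_borealis,Ateles_nanus)).
Tracing Secale_robustus: it sits inside (Secale_robustus,((Lutra_occidentalis,Turdus_rubra),Gorilla_orientalis)).
Tracing Corylus_tricolor: it sits inside (Corylus_tricolor,Klebsiella_niger).
The smallest clade enclosing all 3 is ((((Fagus_rubra,(Anopheles_vulgaris,Capsella_australis)),Listeria_orientalis,(Raphanus_viridis,((Bacillus_longipes,(Vulpes_borealis,Ateles_nanus)),Saimiri_brevicauda))),(Secale_robustus,((Lutra_occidentalis,Turdus_rubra),Gorilla_orientalis))),(Corylus_tricolor,Klebsiella_niger)); the answer is its 15 terminal taxa in alphabetical order.

Anopheles_vulgaris, Ateles_nanus, Bacillus_longipes, Capsella_australis, Corylus_tricolor, Fagus_rubra, Gorilla_orientalis, Klebsiella_niger, Listeria_orientalis, Lutra_occidentalis, Raphanus_viridis, Saimiri_brevicauda, Secale_robustus, Turdus_rubra, Vulpes_borealis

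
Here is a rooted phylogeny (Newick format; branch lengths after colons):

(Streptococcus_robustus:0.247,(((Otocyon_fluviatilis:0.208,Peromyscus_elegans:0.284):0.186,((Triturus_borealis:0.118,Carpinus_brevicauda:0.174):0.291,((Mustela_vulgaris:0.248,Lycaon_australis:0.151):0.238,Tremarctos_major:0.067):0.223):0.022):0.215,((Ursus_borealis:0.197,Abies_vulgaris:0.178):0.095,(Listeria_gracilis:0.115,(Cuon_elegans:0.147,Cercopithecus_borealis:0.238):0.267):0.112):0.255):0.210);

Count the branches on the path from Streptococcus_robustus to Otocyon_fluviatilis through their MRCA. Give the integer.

5

The MRCA of Streptococcus_robustus and Otocyon_fluviatilis is the root of the tree.
From Streptococcus_robustus up to that node: 1 branch. From Otocyon_fluviatilis up to the same node: 4 branches. Total: 1 + 4 = 5.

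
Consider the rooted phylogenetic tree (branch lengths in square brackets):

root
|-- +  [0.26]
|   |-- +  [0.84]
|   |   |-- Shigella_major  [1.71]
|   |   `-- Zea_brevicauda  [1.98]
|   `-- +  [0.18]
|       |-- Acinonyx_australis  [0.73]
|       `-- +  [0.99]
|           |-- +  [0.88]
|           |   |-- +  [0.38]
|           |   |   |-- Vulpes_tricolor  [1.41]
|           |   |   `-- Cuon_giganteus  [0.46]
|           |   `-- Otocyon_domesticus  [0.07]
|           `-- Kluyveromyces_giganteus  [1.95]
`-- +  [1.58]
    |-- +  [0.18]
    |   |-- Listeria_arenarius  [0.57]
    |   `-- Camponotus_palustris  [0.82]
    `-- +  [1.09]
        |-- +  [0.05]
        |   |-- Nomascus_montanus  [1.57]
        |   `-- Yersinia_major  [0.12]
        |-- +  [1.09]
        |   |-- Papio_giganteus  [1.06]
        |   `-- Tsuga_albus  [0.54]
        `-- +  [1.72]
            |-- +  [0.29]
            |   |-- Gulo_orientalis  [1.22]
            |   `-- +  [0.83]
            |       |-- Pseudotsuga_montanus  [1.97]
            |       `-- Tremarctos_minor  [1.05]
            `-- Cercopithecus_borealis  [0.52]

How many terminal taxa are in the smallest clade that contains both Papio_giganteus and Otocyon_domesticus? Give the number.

The MRCA of Papio_giganteus and Otocyon_domesticus is the root, so the clade is the entire tree.
That clade contains 17 terminal taxa: Acinonyx_australis, Camponotus_palustris, Cercopithecus_borealis, Cuon_giganteus, Gulo_orientalis, Kluyveromyces_giganteus, Listeria_arenarius, Nomascus_montanus, Otocyon_domesticus, Papio_giganteus, Pseudotsuga_montanus, Shigella_major, Tremarctos_minor, Tsuga_albus, Vulpes_tricolor, Yersinia_major, Zea_brevicauda.

17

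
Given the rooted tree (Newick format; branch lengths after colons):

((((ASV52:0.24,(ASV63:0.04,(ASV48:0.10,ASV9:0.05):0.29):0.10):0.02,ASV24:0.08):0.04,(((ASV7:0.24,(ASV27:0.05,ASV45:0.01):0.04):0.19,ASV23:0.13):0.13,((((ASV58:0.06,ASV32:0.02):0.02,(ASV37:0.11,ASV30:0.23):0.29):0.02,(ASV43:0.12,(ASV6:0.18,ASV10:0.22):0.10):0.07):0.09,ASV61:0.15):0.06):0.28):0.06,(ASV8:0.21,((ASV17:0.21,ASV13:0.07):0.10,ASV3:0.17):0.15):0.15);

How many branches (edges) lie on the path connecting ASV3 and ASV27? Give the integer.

9

The MRCA of ASV3 and ASV27 is the root of the tree.
From ASV3 up to that node: 3 branches. From ASV27 up to the same node: 6 branches. Total: 3 + 6 = 9.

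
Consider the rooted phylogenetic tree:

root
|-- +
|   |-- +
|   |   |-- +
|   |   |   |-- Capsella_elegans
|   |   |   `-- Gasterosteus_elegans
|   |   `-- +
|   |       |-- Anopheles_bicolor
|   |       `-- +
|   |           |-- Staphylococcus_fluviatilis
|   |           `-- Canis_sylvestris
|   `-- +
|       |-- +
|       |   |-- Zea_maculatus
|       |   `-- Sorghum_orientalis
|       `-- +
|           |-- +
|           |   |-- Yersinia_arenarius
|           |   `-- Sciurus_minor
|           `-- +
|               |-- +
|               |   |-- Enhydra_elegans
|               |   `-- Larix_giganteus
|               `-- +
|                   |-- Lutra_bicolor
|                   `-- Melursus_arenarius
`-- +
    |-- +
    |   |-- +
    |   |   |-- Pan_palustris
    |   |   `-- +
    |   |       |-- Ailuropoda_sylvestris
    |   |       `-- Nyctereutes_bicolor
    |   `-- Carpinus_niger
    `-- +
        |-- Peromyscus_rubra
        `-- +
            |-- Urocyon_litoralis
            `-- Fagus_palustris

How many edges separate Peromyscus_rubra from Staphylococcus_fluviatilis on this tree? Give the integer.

8

The MRCA of Peromyscus_rubra and Staphylococcus_fluviatilis is the root of the tree.
From Peromyscus_rubra up to that node: 3 branches. From Staphylococcus_fluviatilis up to the same node: 5 branches. Total: 3 + 5 = 8.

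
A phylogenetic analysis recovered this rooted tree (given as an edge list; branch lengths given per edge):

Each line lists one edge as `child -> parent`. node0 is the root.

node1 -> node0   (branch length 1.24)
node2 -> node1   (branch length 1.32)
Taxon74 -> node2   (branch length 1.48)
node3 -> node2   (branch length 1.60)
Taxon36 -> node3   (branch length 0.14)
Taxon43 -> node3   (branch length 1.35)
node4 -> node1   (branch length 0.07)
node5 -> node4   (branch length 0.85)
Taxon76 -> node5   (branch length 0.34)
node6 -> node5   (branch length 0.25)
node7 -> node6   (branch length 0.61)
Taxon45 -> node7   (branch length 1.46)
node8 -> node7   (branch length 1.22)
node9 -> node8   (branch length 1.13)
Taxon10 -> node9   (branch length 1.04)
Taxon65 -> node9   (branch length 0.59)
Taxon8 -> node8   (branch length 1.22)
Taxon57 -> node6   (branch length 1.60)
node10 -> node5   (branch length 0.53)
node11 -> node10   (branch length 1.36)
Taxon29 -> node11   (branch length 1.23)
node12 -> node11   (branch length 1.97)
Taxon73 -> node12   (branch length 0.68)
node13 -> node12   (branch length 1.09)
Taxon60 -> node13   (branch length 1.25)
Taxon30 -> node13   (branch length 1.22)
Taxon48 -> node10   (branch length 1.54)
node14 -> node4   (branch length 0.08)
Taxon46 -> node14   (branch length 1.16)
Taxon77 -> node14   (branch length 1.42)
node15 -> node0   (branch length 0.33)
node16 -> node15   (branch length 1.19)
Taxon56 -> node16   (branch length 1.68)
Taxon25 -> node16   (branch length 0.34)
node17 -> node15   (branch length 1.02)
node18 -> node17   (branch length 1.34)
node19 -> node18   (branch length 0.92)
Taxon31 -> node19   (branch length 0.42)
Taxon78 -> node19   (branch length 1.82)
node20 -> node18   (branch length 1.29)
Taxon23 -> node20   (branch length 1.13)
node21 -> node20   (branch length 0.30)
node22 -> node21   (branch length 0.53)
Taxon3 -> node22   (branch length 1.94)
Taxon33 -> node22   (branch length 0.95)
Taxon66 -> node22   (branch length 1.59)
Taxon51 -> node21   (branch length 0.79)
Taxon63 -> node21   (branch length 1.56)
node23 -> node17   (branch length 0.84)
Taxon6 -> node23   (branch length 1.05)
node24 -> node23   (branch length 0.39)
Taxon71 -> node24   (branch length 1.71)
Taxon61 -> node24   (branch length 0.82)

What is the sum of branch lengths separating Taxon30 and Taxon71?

12.62

The path runs Taxon30 → … → MRCA → … → Taxon71; the MRCA is the root of the tree.
Branch lengths along that path: 1.22 + 1.09 + 1.97 + 1.36 + 0.53 + 0.85 + 0.07 + 1.24 + 0.33 + 1.02 + 0.84 + 0.39 + 1.71 = 12.62.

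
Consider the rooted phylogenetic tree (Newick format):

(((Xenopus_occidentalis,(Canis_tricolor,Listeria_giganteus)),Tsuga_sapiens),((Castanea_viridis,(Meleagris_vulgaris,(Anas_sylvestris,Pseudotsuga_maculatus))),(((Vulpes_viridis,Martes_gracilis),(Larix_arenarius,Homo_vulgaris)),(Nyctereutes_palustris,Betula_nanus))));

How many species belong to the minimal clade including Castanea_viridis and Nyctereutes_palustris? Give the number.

10

The MRCA of Castanea_viridis and Nyctereutes_palustris is the node subtending ((Castanea_viridis,(Meleagris_vulgaris,(Anas_sylvestris,Pseudotsuga_maculatus))),(((Vulpes_viridis,Martes_gracilis),(Larix_arenarius,Homo_vulgaris)),(Nyctereutes_palustris,Betula_nanus))).
That clade contains 10 terminal taxa: Anas_sylvestris, Betula_nanus, Castanea_viridis, Homo_vulgaris, Larix_arenarius, Martes_gracilis, Meleagris_vulgaris, Nyctereutes_palustris, Pseudotsuga_maculatus, Vulpes_viridis.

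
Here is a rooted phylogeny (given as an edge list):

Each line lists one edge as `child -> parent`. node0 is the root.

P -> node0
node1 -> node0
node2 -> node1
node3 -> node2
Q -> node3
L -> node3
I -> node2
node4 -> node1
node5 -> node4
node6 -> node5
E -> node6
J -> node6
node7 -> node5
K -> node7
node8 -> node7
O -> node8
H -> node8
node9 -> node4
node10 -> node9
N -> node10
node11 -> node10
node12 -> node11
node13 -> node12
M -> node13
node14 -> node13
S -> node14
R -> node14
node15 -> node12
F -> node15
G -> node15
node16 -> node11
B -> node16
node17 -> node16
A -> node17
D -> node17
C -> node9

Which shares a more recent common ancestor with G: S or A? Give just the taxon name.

S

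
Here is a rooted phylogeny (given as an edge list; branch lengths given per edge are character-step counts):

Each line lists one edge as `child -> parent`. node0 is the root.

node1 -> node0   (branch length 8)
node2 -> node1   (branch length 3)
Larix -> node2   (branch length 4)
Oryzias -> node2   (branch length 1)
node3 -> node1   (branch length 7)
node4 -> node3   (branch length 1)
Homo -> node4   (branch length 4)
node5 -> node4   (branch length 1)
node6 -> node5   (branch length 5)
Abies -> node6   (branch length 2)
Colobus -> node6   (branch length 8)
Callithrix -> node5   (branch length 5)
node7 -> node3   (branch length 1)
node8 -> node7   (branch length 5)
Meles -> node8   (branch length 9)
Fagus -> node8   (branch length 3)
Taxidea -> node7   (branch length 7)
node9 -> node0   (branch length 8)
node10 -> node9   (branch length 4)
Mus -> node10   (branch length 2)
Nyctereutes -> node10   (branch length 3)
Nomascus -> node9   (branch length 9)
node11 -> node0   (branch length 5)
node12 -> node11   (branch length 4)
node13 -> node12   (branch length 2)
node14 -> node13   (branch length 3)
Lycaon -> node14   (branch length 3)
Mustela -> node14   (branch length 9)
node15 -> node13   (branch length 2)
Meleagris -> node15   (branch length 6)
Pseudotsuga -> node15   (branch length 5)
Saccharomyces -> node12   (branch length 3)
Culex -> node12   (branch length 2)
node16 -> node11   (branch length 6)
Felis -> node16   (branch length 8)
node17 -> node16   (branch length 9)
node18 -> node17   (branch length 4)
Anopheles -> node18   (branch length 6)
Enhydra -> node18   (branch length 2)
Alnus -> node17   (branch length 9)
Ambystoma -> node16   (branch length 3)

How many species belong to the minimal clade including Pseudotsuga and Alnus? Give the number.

The MRCA of Pseudotsuga and Alnus is the node subtending ((((Lycaon,Mustela),(Meleagris,Pseudotsuga)),Saccharomyces,Culex),(Felis,((Anopheles,Enhydra),Alnus),Ambystoma)).
That clade contains 11 terminal taxa: Alnus, Ambystoma, Anopheles, Culex, Enhydra, Felis, Lycaon, Meleagris, Mustela, Pseudotsuga, Saccharomyces.

11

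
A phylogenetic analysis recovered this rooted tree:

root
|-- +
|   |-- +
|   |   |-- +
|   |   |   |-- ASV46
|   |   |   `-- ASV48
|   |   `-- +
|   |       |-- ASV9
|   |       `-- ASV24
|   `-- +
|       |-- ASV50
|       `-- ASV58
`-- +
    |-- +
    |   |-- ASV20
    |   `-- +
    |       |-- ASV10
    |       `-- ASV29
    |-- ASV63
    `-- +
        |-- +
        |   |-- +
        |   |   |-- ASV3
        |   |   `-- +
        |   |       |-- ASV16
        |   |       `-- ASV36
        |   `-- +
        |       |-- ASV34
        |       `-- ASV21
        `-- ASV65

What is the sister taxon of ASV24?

ASV9

ASV24 attaches to the tree at the node subtending (ASV9,ASV24).
The other lineage descending from that same node — the sister group — is the single tip ASV9.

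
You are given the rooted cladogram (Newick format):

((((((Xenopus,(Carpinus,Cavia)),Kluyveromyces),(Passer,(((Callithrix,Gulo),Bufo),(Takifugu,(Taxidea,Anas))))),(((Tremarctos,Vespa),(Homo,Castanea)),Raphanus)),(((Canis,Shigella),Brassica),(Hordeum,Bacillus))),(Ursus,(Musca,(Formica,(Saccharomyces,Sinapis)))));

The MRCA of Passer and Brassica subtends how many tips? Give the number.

21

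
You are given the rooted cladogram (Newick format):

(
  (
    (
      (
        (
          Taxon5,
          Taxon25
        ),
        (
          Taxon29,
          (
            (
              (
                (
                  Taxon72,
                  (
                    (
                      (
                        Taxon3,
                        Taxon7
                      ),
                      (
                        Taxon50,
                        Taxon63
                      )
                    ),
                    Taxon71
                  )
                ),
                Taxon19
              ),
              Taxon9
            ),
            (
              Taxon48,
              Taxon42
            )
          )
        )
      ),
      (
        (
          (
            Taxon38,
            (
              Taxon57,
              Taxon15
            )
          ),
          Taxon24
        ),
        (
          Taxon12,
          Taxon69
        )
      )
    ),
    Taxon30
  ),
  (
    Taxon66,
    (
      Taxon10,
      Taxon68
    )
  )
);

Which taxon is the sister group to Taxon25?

Taxon25 attaches to the tree at the node subtending (Taxon5,Taxon25).
The other lineage descending from that same node — the sister group — is the single tip Taxon5.

Taxon5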